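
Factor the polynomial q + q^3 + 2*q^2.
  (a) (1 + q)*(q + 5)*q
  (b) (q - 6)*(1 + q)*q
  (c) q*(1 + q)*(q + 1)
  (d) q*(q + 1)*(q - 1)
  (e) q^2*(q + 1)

We need to factor q + q^3 + 2*q^2.
The factored form is q*(1 + q)*(q + 1).
c) q*(1 + q)*(q + 1)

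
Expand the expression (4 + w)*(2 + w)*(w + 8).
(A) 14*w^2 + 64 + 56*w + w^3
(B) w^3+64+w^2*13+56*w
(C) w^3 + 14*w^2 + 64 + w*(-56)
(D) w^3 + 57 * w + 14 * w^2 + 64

Expanding (4 + w)*(2 + w)*(w + 8):
= 14*w^2 + 64 + 56*w + w^3
A) 14*w^2 + 64 + 56*w + w^3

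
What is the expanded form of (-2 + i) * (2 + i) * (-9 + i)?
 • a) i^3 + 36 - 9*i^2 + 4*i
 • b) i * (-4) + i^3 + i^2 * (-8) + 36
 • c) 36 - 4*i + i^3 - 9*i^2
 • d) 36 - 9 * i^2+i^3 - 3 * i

Expanding (-2 + i) * (2 + i) * (-9 + i):
= 36 - 4*i + i^3 - 9*i^2
c) 36 - 4*i + i^3 - 9*i^2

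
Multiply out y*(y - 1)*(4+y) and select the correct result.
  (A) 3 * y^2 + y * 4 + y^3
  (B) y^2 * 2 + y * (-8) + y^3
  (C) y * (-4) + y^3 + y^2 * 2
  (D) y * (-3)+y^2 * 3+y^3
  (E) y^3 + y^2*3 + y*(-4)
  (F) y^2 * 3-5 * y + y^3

Expanding y*(y - 1)*(4+y):
= y^3 + y^2*3 + y*(-4)
E) y^3 + y^2*3 + y*(-4)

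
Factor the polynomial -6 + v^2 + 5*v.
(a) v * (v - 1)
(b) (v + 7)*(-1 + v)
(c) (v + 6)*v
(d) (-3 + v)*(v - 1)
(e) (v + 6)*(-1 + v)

We need to factor -6 + v^2 + 5*v.
The factored form is (v + 6)*(-1 + v).
e) (v + 6)*(-1 + v)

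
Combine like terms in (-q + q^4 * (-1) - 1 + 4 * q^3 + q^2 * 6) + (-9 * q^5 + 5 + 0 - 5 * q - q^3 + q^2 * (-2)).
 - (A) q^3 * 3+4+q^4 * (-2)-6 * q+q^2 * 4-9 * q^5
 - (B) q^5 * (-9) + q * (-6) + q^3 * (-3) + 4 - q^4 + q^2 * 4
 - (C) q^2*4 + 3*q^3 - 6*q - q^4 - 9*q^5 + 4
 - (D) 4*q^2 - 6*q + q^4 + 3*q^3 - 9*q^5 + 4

Adding the polynomials and combining like terms:
(-q + q^4*(-1) - 1 + 4*q^3 + q^2*6) + (-9*q^5 + 5 + 0 - 5*q - q^3 + q^2*(-2))
= q^2*4 + 3*q^3 - 6*q - q^4 - 9*q^5 + 4
C) q^2*4 + 3*q^3 - 6*q - q^4 - 9*q^5 + 4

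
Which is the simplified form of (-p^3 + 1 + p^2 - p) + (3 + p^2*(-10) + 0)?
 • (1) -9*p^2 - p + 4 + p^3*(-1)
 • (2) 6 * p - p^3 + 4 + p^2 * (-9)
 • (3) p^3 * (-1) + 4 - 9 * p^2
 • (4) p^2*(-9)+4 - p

Adding the polynomials and combining like terms:
(-p^3 + 1 + p^2 - p) + (3 + p^2*(-10) + 0)
= -9*p^2 - p + 4 + p^3*(-1)
1) -9*p^2 - p + 4 + p^3*(-1)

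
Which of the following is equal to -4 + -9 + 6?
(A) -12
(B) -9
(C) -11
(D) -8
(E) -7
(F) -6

First: -4 + -9 = -13
Then: -13 + 6 = -7
E) -7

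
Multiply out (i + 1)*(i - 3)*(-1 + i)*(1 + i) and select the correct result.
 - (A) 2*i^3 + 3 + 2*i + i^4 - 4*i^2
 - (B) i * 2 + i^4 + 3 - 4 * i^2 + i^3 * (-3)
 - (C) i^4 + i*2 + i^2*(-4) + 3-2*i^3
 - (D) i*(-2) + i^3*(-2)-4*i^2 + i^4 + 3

Expanding (i + 1)*(i - 3)*(-1 + i)*(1 + i):
= i^4 + i*2 + i^2*(-4) + 3-2*i^3
C) i^4 + i*2 + i^2*(-4) + 3-2*i^3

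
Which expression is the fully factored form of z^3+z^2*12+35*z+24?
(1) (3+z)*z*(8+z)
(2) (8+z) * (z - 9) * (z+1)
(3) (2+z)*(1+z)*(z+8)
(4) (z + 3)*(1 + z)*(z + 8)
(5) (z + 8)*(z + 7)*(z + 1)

We need to factor z^3+z^2*12+35*z+24.
The factored form is (z + 3)*(1 + z)*(z + 8).
4) (z + 3)*(1 + z)*(z + 8)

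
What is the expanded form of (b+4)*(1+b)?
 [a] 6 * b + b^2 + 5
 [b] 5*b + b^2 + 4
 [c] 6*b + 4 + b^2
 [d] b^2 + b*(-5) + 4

Expanding (b+4)*(1+b):
= 5*b + b^2 + 4
b) 5*b + b^2 + 4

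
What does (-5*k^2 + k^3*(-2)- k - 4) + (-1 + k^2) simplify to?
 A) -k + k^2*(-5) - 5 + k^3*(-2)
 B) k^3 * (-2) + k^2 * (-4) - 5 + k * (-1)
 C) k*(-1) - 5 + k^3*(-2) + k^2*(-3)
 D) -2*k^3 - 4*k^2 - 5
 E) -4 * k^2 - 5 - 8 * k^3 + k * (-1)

Adding the polynomials and combining like terms:
(-5*k^2 + k^3*(-2) - k - 4) + (-1 + k^2)
= k^3 * (-2) + k^2 * (-4) - 5 + k * (-1)
B) k^3 * (-2) + k^2 * (-4) - 5 + k * (-1)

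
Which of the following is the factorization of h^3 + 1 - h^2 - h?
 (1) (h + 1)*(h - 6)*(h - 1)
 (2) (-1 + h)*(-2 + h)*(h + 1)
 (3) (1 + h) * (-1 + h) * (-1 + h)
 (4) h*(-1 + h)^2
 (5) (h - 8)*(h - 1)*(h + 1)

We need to factor h^3 + 1 - h^2 - h.
The factored form is (1 + h) * (-1 + h) * (-1 + h).
3) (1 + h) * (-1 + h) * (-1 + h)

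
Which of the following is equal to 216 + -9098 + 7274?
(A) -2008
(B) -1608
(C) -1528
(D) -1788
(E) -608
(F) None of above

First: 216 + -9098 = -8882
Then: -8882 + 7274 = -1608
B) -1608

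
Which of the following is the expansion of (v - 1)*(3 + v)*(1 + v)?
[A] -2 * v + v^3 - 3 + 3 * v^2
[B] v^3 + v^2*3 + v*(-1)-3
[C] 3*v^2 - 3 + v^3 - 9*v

Expanding (v - 1)*(3 + v)*(1 + v):
= v^3 + v^2*3 + v*(-1)-3
B) v^3 + v^2*3 + v*(-1)-3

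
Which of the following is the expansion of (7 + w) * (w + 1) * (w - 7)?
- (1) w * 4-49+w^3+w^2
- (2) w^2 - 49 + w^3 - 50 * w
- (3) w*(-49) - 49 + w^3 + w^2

Expanding (7 + w) * (w + 1) * (w - 7):
= w*(-49) - 49 + w^3 + w^2
3) w*(-49) - 49 + w^3 + w^2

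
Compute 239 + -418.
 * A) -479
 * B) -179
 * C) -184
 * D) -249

239 + -418 = -179
B) -179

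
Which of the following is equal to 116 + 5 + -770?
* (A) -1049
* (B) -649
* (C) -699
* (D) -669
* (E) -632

First: 116 + 5 = 121
Then: 121 + -770 = -649
B) -649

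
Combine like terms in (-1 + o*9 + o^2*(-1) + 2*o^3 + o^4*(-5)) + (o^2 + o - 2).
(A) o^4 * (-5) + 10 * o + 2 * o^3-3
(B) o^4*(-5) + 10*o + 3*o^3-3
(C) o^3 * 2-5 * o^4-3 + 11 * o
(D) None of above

Adding the polynomials and combining like terms:
(-1 + o*9 + o^2*(-1) + 2*o^3 + o^4*(-5)) + (o^2 + o - 2)
= o^4 * (-5) + 10 * o + 2 * o^3-3
A) o^4 * (-5) + 10 * o + 2 * o^3-3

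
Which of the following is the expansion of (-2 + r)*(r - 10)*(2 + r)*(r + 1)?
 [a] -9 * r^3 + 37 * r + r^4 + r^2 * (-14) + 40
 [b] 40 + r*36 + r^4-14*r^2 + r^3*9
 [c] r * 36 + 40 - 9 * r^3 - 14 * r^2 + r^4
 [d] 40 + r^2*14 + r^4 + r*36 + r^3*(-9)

Expanding (-2 + r)*(r - 10)*(2 + r)*(r + 1):
= r * 36 + 40 - 9 * r^3 - 14 * r^2 + r^4
c) r * 36 + 40 - 9 * r^3 - 14 * r^2 + r^4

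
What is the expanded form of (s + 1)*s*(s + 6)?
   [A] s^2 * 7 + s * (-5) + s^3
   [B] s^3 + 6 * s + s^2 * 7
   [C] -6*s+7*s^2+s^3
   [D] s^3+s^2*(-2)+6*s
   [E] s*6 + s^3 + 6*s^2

Expanding (s + 1)*s*(s + 6):
= s^3 + 6 * s + s^2 * 7
B) s^3 + 6 * s + s^2 * 7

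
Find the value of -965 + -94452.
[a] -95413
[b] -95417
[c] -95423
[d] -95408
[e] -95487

-965 + -94452 = -95417
b) -95417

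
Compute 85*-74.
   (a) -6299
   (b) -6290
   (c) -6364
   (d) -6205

85 * -74 = -6290
b) -6290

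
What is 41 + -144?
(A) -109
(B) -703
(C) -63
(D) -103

41 + -144 = -103
D) -103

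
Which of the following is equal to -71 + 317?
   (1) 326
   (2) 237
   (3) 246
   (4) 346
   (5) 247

-71 + 317 = 246
3) 246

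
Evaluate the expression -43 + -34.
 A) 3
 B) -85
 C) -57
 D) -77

-43 + -34 = -77
D) -77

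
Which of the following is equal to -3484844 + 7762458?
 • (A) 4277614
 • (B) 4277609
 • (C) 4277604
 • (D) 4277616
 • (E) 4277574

-3484844 + 7762458 = 4277614
A) 4277614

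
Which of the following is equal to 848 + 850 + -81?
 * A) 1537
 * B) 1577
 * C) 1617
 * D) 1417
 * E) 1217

First: 848 + 850 = 1698
Then: 1698 + -81 = 1617
C) 1617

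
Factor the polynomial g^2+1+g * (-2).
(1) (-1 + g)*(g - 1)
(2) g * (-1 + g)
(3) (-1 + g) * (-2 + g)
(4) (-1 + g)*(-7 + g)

We need to factor g^2+1+g * (-2).
The factored form is (-1 + g)*(g - 1).
1) (-1 + g)*(g - 1)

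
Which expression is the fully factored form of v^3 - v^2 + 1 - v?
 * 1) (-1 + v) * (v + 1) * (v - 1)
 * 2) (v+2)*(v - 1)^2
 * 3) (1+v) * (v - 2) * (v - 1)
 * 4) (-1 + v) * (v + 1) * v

We need to factor v^3 - v^2 + 1 - v.
The factored form is (-1 + v) * (v + 1) * (v - 1).
1) (-1 + v) * (v + 1) * (v - 1)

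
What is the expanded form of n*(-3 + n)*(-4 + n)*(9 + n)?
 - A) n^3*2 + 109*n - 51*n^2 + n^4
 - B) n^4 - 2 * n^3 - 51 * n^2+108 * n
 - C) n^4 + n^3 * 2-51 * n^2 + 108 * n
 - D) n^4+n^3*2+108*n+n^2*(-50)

Expanding n*(-3 + n)*(-4 + n)*(9 + n):
= n^4 + n^3 * 2-51 * n^2 + 108 * n
C) n^4 + n^3 * 2-51 * n^2 + 108 * n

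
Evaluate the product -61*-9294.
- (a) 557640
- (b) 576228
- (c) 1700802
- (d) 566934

-61 * -9294 = 566934
d) 566934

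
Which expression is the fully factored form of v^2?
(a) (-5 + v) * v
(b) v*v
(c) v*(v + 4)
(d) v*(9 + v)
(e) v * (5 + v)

We need to factor v^2.
The factored form is v*v.
b) v*v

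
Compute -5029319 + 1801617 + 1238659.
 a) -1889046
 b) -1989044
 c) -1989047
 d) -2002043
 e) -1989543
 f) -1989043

First: -5029319 + 1801617 = -3227702
Then: -3227702 + 1238659 = -1989043
f) -1989043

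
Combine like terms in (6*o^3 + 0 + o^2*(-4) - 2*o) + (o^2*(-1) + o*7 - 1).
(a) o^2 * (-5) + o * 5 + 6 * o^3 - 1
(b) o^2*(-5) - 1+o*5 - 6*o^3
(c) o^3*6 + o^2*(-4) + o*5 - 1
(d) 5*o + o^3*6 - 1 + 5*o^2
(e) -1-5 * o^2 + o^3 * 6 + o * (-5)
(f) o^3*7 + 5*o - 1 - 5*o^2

Adding the polynomials and combining like terms:
(6*o^3 + 0 + o^2*(-4) - 2*o) + (o^2*(-1) + o*7 - 1)
= o^2 * (-5) + o * 5 + 6 * o^3 - 1
a) o^2 * (-5) + o * 5 + 6 * o^3 - 1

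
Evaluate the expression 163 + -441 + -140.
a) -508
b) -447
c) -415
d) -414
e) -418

First: 163 + -441 = -278
Then: -278 + -140 = -418
e) -418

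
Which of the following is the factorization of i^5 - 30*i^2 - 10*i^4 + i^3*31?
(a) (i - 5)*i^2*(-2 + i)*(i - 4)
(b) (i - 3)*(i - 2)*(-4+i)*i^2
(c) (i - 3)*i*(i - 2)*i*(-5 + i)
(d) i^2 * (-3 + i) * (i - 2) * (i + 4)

We need to factor i^5 - 30*i^2 - 10*i^4 + i^3*31.
The factored form is (i - 3)*i*(i - 2)*i*(-5 + i).
c) (i - 3)*i*(i - 2)*i*(-5 + i)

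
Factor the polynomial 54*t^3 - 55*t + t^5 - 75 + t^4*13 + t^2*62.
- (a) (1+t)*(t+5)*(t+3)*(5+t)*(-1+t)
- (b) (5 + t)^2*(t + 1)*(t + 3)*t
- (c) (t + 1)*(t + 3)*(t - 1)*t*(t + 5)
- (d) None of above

We need to factor 54*t^3 - 55*t + t^5 - 75 + t^4*13 + t^2*62.
The factored form is (1+t)*(t+5)*(t+3)*(5+t)*(-1+t).
a) (1+t)*(t+5)*(t+3)*(5+t)*(-1+t)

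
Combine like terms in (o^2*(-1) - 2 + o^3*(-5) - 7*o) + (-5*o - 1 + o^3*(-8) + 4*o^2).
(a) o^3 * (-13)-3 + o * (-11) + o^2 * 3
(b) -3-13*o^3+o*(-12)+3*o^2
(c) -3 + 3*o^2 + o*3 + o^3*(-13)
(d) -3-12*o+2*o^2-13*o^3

Adding the polynomials and combining like terms:
(o^2*(-1) - 2 + o^3*(-5) - 7*o) + (-5*o - 1 + o^3*(-8) + 4*o^2)
= -3-13*o^3+o*(-12)+3*o^2
b) -3-13*o^3+o*(-12)+3*o^2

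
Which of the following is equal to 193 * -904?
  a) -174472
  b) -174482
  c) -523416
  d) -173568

193 * -904 = -174472
a) -174472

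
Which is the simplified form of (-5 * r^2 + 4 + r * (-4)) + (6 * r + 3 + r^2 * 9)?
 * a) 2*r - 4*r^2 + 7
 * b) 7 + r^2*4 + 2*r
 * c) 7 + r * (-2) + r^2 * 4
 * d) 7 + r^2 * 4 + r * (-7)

Adding the polynomials and combining like terms:
(-5*r^2 + 4 + r*(-4)) + (6*r + 3 + r^2*9)
= 7 + r^2*4 + 2*r
b) 7 + r^2*4 + 2*r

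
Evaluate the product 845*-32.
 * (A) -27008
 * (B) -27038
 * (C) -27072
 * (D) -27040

845 * -32 = -27040
D) -27040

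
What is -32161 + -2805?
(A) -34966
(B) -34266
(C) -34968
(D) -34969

-32161 + -2805 = -34966
A) -34966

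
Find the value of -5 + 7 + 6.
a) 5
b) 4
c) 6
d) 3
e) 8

First: -5 + 7 = 2
Then: 2 + 6 = 8
e) 8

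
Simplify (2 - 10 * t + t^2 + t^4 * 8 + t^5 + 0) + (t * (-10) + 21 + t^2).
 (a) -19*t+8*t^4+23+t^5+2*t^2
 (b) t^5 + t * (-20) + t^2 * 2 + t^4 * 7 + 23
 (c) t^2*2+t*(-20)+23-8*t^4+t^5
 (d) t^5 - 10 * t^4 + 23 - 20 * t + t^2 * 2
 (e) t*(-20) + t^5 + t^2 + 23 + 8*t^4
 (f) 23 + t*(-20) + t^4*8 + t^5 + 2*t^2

Adding the polynomials and combining like terms:
(2 - 10*t + t^2 + t^4*8 + t^5 + 0) + (t*(-10) + 21 + t^2)
= 23 + t*(-20) + t^4*8 + t^5 + 2*t^2
f) 23 + t*(-20) + t^4*8 + t^5 + 2*t^2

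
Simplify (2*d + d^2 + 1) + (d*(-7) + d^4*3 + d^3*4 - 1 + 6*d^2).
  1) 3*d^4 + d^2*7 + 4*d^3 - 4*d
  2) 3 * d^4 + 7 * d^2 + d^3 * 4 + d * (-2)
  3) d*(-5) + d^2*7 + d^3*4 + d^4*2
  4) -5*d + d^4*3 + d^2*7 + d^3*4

Adding the polynomials and combining like terms:
(2*d + d^2 + 1) + (d*(-7) + d^4*3 + d^3*4 - 1 + 6*d^2)
= -5*d + d^4*3 + d^2*7 + d^3*4
4) -5*d + d^4*3 + d^2*7 + d^3*4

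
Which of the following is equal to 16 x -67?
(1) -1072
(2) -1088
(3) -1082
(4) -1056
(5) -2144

16 * -67 = -1072
1) -1072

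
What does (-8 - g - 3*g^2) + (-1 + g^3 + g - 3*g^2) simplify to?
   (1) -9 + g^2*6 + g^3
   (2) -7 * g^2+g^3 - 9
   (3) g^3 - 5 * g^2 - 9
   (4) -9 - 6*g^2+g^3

Adding the polynomials and combining like terms:
(-8 - g - 3*g^2) + (-1 + g^3 + g - 3*g^2)
= -9 - 6*g^2+g^3
4) -9 - 6*g^2+g^3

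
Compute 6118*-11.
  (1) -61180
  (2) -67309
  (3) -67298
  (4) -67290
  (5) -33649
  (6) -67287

6118 * -11 = -67298
3) -67298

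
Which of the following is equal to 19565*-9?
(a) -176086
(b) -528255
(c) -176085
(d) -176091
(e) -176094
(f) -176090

19565 * -9 = -176085
c) -176085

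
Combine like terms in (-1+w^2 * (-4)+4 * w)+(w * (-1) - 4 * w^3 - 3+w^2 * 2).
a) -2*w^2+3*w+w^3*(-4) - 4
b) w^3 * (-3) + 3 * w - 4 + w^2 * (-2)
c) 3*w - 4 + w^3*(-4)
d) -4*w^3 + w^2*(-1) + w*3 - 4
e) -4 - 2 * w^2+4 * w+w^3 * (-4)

Adding the polynomials and combining like terms:
(-1 + w^2*(-4) + 4*w) + (w*(-1) - 4*w^3 - 3 + w^2*2)
= -2*w^2+3*w+w^3*(-4) - 4
a) -2*w^2+3*w+w^3*(-4) - 4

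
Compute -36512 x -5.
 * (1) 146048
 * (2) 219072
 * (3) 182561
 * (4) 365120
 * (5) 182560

-36512 * -5 = 182560
5) 182560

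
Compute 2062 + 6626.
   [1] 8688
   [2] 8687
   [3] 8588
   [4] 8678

2062 + 6626 = 8688
1) 8688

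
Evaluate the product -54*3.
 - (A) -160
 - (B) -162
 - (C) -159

-54 * 3 = -162
B) -162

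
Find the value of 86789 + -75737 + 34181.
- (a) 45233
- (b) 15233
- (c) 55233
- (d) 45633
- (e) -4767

First: 86789 + -75737 = 11052
Then: 11052 + 34181 = 45233
a) 45233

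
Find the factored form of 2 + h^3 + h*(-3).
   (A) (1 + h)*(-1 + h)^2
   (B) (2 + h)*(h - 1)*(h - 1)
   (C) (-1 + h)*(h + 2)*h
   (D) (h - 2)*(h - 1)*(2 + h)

We need to factor 2 + h^3 + h*(-3).
The factored form is (2 + h)*(h - 1)*(h - 1).
B) (2 + h)*(h - 1)*(h - 1)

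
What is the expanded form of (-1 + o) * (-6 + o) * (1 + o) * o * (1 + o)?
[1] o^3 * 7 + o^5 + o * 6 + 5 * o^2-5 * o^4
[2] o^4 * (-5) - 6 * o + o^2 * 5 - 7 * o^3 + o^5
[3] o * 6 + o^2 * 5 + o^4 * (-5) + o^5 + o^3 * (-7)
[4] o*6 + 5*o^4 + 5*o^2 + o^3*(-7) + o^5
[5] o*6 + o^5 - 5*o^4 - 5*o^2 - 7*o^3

Expanding (-1 + o) * (-6 + o) * (1 + o) * o * (1 + o):
= o * 6 + o^2 * 5 + o^4 * (-5) + o^5 + o^3 * (-7)
3) o * 6 + o^2 * 5 + o^4 * (-5) + o^5 + o^3 * (-7)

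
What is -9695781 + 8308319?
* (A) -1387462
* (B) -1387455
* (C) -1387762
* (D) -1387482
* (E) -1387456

-9695781 + 8308319 = -1387462
A) -1387462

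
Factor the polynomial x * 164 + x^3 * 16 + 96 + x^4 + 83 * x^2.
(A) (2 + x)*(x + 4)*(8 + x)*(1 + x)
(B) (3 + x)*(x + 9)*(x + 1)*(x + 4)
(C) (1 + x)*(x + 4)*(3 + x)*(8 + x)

We need to factor x * 164 + x^3 * 16 + 96 + x^4 + 83 * x^2.
The factored form is (1 + x)*(x + 4)*(3 + x)*(8 + x).
C) (1 + x)*(x + 4)*(3 + x)*(8 + x)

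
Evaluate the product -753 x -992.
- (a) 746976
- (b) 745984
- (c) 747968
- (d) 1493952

-753 * -992 = 746976
a) 746976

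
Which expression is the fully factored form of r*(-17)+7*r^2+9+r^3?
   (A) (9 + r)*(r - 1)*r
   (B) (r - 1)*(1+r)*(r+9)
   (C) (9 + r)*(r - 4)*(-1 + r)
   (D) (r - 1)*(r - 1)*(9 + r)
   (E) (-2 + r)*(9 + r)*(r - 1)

We need to factor r*(-17)+7*r^2+9+r^3.
The factored form is (r - 1)*(r - 1)*(9 + r).
D) (r - 1)*(r - 1)*(9 + r)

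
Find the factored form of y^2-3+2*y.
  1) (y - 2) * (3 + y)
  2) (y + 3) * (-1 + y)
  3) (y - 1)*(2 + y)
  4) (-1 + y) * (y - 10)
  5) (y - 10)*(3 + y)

We need to factor y^2-3+2*y.
The factored form is (y + 3) * (-1 + y).
2) (y + 3) * (-1 + y)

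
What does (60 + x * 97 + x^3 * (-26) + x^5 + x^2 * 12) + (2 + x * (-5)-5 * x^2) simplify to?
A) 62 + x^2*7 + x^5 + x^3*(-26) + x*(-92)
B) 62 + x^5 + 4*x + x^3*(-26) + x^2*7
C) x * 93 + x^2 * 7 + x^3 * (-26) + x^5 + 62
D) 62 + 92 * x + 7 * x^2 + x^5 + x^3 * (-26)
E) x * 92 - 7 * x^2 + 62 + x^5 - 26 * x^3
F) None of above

Adding the polynomials and combining like terms:
(60 + x*97 + x^3*(-26) + x^5 + x^2*12) + (2 + x*(-5) - 5*x^2)
= 62 + 92 * x + 7 * x^2 + x^5 + x^3 * (-26)
D) 62 + 92 * x + 7 * x^2 + x^5 + x^3 * (-26)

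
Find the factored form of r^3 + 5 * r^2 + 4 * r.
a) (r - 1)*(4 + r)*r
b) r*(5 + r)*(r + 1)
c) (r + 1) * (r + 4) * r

We need to factor r^3 + 5 * r^2 + 4 * r.
The factored form is (r + 1) * (r + 4) * r.
c) (r + 1) * (r + 4) * r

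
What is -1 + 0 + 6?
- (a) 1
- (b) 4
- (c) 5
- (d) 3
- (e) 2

First: -1 + 0 = -1
Then: -1 + 6 = 5
c) 5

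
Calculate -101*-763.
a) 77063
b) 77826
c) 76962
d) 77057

-101 * -763 = 77063
a) 77063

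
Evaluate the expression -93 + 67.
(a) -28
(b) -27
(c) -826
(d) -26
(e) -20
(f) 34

-93 + 67 = -26
d) -26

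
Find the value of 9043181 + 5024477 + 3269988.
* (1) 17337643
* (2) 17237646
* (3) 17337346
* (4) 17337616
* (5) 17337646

First: 9043181 + 5024477 = 14067658
Then: 14067658 + 3269988 = 17337646
5) 17337646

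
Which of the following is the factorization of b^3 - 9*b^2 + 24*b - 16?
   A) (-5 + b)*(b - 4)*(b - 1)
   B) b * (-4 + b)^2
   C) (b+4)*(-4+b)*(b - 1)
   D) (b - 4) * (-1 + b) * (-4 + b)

We need to factor b^3 - 9*b^2 + 24*b - 16.
The factored form is (b - 4) * (-1 + b) * (-4 + b).
D) (b - 4) * (-1 + b) * (-4 + b)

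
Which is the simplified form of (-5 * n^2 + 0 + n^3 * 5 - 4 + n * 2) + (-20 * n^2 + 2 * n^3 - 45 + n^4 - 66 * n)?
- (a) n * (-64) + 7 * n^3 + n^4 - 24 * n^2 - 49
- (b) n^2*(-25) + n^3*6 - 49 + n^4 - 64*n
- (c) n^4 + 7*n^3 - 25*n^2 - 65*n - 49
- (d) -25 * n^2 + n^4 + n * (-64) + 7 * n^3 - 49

Adding the polynomials and combining like terms:
(-5*n^2 + 0 + n^3*5 - 4 + n*2) + (-20*n^2 + 2*n^3 - 45 + n^4 - 66*n)
= -25 * n^2 + n^4 + n * (-64) + 7 * n^3 - 49
d) -25 * n^2 + n^4 + n * (-64) + 7 * n^3 - 49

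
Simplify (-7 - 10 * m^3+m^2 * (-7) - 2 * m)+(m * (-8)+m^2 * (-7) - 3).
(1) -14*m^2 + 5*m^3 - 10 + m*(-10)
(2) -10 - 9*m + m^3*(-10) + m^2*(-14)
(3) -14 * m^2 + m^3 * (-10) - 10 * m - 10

Adding the polynomials and combining like terms:
(-7 - 10*m^3 + m^2*(-7) - 2*m) + (m*(-8) + m^2*(-7) - 3)
= -14 * m^2 + m^3 * (-10) - 10 * m - 10
3) -14 * m^2 + m^3 * (-10) - 10 * m - 10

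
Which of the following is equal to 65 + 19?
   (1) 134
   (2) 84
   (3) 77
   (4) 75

65 + 19 = 84
2) 84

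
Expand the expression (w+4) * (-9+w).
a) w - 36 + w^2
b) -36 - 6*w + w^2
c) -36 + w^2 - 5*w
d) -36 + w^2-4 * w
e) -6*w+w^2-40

Expanding (w+4) * (-9+w):
= -36 + w^2 - 5*w
c) -36 + w^2 - 5*w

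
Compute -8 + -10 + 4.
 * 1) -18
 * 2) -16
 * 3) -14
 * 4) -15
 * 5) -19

First: -8 + -10 = -18
Then: -18 + 4 = -14
3) -14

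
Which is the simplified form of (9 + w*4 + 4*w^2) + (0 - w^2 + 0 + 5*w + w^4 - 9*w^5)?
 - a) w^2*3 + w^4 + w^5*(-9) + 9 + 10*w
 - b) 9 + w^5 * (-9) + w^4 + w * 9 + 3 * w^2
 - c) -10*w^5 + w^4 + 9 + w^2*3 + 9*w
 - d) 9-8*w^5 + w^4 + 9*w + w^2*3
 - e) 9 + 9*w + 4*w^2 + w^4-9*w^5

Adding the polynomials and combining like terms:
(9 + w*4 + 4*w^2) + (0 - w^2 + 0 + 5*w + w^4 - 9*w^5)
= 9 + w^5 * (-9) + w^4 + w * 9 + 3 * w^2
b) 9 + w^5 * (-9) + w^4 + w * 9 + 3 * w^2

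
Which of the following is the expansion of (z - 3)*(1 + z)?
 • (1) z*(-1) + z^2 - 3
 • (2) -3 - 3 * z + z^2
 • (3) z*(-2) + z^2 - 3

Expanding (z - 3)*(1 + z):
= z*(-2) + z^2 - 3
3) z*(-2) + z^2 - 3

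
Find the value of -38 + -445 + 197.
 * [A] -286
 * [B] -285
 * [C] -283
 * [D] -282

First: -38 + -445 = -483
Then: -483 + 197 = -286
A) -286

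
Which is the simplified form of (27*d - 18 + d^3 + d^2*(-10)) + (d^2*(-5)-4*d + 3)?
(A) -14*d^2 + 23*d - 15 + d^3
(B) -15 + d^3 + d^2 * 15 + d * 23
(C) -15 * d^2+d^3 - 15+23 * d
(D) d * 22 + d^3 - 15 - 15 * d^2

Adding the polynomials and combining like terms:
(27*d - 18 + d^3 + d^2*(-10)) + (d^2*(-5) - 4*d + 3)
= -15 * d^2+d^3 - 15+23 * d
C) -15 * d^2+d^3 - 15+23 * d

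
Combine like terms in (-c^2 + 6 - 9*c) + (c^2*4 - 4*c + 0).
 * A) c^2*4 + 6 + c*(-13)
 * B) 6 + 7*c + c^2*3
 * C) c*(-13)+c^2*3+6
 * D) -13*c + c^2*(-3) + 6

Adding the polynomials and combining like terms:
(-c^2 + 6 - 9*c) + (c^2*4 - 4*c + 0)
= c*(-13)+c^2*3+6
C) c*(-13)+c^2*3+6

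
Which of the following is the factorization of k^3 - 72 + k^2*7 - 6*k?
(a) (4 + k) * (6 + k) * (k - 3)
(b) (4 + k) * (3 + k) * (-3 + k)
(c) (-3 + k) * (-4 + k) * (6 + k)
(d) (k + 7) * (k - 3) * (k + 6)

We need to factor k^3 - 72 + k^2*7 - 6*k.
The factored form is (4 + k) * (6 + k) * (k - 3).
a) (4 + k) * (6 + k) * (k - 3)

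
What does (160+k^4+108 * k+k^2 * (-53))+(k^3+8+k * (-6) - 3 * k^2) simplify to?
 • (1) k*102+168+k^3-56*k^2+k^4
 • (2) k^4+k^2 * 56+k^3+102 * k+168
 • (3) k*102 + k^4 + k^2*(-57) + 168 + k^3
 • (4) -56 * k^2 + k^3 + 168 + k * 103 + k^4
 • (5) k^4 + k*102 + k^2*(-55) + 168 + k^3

Adding the polynomials and combining like terms:
(160 + k^4 + 108*k + k^2*(-53)) + (k^3 + 8 + k*(-6) - 3*k^2)
= k*102+168+k^3-56*k^2+k^4
1) k*102+168+k^3-56*k^2+k^4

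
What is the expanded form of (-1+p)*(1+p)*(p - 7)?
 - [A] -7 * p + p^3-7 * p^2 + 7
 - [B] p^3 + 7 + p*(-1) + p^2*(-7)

Expanding (-1+p)*(1+p)*(p - 7):
= p^3 + 7 + p*(-1) + p^2*(-7)
B) p^3 + 7 + p*(-1) + p^2*(-7)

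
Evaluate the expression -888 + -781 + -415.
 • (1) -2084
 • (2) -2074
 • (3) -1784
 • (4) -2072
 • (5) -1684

First: -888 + -781 = -1669
Then: -1669 + -415 = -2084
1) -2084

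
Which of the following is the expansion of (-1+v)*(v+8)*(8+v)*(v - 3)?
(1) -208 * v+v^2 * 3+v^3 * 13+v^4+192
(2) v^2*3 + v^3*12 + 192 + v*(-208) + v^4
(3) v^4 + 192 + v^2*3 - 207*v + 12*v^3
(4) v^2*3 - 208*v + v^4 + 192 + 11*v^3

Expanding (-1+v)*(v+8)*(8+v)*(v - 3):
= v^2*3 + v^3*12 + 192 + v*(-208) + v^4
2) v^2*3 + v^3*12 + 192 + v*(-208) + v^4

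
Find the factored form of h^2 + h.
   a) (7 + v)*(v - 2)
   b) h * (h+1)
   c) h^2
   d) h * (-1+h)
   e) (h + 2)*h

We need to factor h^2 + h.
The factored form is h * (h+1).
b) h * (h+1)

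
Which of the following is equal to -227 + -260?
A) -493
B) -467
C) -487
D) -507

-227 + -260 = -487
C) -487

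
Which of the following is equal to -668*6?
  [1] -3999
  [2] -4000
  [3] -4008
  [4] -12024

-668 * 6 = -4008
3) -4008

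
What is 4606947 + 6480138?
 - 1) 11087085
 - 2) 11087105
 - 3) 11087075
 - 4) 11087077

4606947 + 6480138 = 11087085
1) 11087085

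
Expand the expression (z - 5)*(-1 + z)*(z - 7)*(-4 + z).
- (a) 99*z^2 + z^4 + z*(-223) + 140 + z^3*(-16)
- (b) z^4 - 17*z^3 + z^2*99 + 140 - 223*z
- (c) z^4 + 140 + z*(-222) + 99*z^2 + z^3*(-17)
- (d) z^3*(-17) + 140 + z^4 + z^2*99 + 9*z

Expanding (z - 5)*(-1 + z)*(z - 7)*(-4 + z):
= z^4 - 17*z^3 + z^2*99 + 140 - 223*z
b) z^4 - 17*z^3 + z^2*99 + 140 - 223*z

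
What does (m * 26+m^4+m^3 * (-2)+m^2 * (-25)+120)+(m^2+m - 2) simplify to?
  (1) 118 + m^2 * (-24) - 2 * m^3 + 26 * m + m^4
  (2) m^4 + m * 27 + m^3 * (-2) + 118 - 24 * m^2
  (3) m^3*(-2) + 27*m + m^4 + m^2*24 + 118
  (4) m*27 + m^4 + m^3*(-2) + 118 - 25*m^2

Adding the polynomials and combining like terms:
(m*26 + m^4 + m^3*(-2) + m^2*(-25) + 120) + (m^2 + m - 2)
= m^4 + m * 27 + m^3 * (-2) + 118 - 24 * m^2
2) m^4 + m * 27 + m^3 * (-2) + 118 - 24 * m^2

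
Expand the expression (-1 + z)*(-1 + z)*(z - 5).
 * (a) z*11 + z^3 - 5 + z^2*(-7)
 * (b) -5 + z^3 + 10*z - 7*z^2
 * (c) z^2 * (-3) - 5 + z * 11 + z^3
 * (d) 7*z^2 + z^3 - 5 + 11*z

Expanding (-1 + z)*(-1 + z)*(z - 5):
= z*11 + z^3 - 5 + z^2*(-7)
a) z*11 + z^3 - 5 + z^2*(-7)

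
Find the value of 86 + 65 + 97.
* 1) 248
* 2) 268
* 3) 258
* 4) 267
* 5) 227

First: 86 + 65 = 151
Then: 151 + 97 = 248
1) 248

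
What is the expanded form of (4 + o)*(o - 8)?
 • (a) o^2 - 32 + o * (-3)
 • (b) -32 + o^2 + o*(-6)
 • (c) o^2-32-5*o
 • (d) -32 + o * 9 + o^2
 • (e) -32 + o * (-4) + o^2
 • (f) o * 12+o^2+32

Expanding (4 + o)*(o - 8):
= -32 + o * (-4) + o^2
e) -32 + o * (-4) + o^2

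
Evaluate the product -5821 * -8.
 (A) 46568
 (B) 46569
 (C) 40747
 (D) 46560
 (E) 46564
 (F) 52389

-5821 * -8 = 46568
A) 46568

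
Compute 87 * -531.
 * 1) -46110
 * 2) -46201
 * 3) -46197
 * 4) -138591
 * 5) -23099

87 * -531 = -46197
3) -46197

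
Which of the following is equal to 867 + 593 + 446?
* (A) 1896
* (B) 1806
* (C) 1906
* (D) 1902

First: 867 + 593 = 1460
Then: 1460 + 446 = 1906
C) 1906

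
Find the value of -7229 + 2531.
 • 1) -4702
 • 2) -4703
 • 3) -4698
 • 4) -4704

-7229 + 2531 = -4698
3) -4698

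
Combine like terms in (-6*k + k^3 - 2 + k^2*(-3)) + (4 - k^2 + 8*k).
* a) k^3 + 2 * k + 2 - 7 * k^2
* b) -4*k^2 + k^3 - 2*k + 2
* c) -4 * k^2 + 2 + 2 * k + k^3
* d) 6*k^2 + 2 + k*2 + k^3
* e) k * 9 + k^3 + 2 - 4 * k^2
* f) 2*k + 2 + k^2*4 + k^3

Adding the polynomials and combining like terms:
(-6*k + k^3 - 2 + k^2*(-3)) + (4 - k^2 + 8*k)
= -4 * k^2 + 2 + 2 * k + k^3
c) -4 * k^2 + 2 + 2 * k + k^3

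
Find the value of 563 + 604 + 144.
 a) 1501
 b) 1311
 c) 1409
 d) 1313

First: 563 + 604 = 1167
Then: 1167 + 144 = 1311
b) 1311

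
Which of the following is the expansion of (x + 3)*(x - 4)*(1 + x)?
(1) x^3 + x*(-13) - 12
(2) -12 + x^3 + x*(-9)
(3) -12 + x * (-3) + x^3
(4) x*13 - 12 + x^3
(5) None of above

Expanding (x + 3)*(x - 4)*(1 + x):
= x^3 + x*(-13) - 12
1) x^3 + x*(-13) - 12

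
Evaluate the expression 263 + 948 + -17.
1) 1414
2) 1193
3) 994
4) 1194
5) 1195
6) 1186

First: 263 + 948 = 1211
Then: 1211 + -17 = 1194
4) 1194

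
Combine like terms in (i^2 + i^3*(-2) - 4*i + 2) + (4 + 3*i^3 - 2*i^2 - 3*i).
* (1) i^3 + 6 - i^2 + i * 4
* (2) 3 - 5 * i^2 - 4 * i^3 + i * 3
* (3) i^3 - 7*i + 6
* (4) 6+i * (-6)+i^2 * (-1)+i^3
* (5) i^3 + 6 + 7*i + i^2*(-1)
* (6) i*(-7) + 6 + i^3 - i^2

Adding the polynomials and combining like terms:
(i^2 + i^3*(-2) - 4*i + 2) + (4 + 3*i^3 - 2*i^2 - 3*i)
= i*(-7) + 6 + i^3 - i^2
6) i*(-7) + 6 + i^3 - i^2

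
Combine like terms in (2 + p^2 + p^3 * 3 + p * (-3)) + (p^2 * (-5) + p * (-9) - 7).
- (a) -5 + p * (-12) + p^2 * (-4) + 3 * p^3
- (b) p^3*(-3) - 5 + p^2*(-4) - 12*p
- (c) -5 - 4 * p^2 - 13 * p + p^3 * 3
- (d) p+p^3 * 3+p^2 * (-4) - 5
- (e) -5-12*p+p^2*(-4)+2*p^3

Adding the polynomials and combining like terms:
(2 + p^2 + p^3*3 + p*(-3)) + (p^2*(-5) + p*(-9) - 7)
= -5 + p * (-12) + p^2 * (-4) + 3 * p^3
a) -5 + p * (-12) + p^2 * (-4) + 3 * p^3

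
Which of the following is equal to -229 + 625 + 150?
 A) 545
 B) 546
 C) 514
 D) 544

First: -229 + 625 = 396
Then: 396 + 150 = 546
B) 546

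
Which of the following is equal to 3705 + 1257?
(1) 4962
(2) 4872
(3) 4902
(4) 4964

3705 + 1257 = 4962
1) 4962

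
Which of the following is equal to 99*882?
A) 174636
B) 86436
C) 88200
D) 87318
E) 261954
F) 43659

99 * 882 = 87318
D) 87318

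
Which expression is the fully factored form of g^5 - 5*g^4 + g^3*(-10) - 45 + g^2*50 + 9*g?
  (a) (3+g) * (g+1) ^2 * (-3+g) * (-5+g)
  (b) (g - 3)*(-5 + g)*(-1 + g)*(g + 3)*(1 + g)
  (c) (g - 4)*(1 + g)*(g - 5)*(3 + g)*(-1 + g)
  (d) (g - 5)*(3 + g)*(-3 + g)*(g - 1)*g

We need to factor g^5 - 5*g^4 + g^3*(-10) - 45 + g^2*50 + 9*g.
The factored form is (g - 3)*(-5 + g)*(-1 + g)*(g + 3)*(1 + g).
b) (g - 3)*(-5 + g)*(-1 + g)*(g + 3)*(1 + g)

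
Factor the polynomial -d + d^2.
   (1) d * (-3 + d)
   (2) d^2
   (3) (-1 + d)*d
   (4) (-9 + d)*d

We need to factor -d + d^2.
The factored form is (-1 + d)*d.
3) (-1 + d)*d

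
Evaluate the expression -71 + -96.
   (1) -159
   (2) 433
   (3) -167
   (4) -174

-71 + -96 = -167
3) -167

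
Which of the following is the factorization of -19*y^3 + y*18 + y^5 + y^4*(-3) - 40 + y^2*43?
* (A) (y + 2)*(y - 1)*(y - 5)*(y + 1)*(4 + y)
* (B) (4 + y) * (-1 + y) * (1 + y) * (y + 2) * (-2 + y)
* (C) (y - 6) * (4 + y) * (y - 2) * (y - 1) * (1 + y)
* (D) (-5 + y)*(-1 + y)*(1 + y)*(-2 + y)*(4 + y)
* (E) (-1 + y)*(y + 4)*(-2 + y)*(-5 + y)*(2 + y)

We need to factor -19*y^3 + y*18 + y^5 + y^4*(-3) - 40 + y^2*43.
The factored form is (-5 + y)*(-1 + y)*(1 + y)*(-2 + y)*(4 + y).
D) (-5 + y)*(-1 + y)*(1 + y)*(-2 + y)*(4 + y)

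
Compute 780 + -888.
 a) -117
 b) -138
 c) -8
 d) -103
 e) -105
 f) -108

780 + -888 = -108
f) -108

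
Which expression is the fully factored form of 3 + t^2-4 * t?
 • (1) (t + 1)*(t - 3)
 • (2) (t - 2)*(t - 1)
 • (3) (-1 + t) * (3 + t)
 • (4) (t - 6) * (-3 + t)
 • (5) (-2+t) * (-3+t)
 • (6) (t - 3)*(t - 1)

We need to factor 3 + t^2-4 * t.
The factored form is (t - 3)*(t - 1).
6) (t - 3)*(t - 1)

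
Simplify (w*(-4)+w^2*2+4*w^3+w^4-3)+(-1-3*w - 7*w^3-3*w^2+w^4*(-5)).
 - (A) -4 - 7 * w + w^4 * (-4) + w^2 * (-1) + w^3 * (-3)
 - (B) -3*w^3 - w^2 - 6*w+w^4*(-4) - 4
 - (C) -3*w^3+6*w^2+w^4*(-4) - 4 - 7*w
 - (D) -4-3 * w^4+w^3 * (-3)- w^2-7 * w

Adding the polynomials and combining like terms:
(w*(-4) + w^2*2 + 4*w^3 + w^4 - 3) + (-1 - 3*w - 7*w^3 - 3*w^2 + w^4*(-5))
= -4 - 7 * w + w^4 * (-4) + w^2 * (-1) + w^3 * (-3)
A) -4 - 7 * w + w^4 * (-4) + w^2 * (-1) + w^3 * (-3)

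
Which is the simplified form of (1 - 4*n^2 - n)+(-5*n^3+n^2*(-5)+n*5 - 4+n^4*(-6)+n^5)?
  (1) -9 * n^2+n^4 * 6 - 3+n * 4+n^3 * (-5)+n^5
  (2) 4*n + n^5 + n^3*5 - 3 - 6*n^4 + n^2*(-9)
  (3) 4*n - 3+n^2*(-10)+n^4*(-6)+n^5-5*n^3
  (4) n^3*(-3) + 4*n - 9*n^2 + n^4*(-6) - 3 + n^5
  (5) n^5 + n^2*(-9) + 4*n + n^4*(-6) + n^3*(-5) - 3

Adding the polynomials and combining like terms:
(1 - 4*n^2 - n) + (-5*n^3 + n^2*(-5) + n*5 - 4 + n^4*(-6) + n^5)
= n^5 + n^2*(-9) + 4*n + n^4*(-6) + n^3*(-5) - 3
5) n^5 + n^2*(-9) + 4*n + n^4*(-6) + n^3*(-5) - 3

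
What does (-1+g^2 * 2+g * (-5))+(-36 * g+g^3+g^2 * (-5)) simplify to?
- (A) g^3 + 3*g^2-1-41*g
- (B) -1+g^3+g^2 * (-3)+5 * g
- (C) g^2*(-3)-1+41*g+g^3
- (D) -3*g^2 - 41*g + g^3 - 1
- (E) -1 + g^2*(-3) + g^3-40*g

Adding the polynomials and combining like terms:
(-1 + g^2*2 + g*(-5)) + (-36*g + g^3 + g^2*(-5))
= -3*g^2 - 41*g + g^3 - 1
D) -3*g^2 - 41*g + g^3 - 1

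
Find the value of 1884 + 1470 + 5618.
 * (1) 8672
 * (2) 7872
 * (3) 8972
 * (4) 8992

First: 1884 + 1470 = 3354
Then: 3354 + 5618 = 8972
3) 8972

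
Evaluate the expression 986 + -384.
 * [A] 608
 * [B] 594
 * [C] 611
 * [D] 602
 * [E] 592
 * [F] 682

986 + -384 = 602
D) 602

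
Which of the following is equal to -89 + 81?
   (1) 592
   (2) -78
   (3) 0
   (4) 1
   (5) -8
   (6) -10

-89 + 81 = -8
5) -8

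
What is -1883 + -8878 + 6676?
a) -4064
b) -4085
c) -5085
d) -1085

First: -1883 + -8878 = -10761
Then: -10761 + 6676 = -4085
b) -4085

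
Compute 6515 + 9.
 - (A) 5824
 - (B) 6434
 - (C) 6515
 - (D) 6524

6515 + 9 = 6524
D) 6524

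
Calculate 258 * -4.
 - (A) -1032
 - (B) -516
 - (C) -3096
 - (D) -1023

258 * -4 = -1032
A) -1032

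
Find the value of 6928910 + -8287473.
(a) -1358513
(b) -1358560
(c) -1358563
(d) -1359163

6928910 + -8287473 = -1358563
c) -1358563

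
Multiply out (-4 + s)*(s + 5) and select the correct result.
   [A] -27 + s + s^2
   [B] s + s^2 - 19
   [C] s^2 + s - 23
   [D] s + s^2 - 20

Expanding (-4 + s)*(s + 5):
= s + s^2 - 20
D) s + s^2 - 20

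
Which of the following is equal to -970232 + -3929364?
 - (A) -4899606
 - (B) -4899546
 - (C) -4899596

-970232 + -3929364 = -4899596
C) -4899596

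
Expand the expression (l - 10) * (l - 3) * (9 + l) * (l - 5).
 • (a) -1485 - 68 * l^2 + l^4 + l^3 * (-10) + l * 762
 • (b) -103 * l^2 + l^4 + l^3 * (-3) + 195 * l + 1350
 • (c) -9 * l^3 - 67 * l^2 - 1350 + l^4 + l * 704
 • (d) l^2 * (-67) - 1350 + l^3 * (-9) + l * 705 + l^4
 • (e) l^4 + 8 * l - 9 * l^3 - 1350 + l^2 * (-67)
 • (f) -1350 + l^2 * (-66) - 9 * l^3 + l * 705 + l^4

Expanding (l - 10) * (l - 3) * (9 + l) * (l - 5):
= l^2 * (-67) - 1350 + l^3 * (-9) + l * 705 + l^4
d) l^2 * (-67) - 1350 + l^3 * (-9) + l * 705 + l^4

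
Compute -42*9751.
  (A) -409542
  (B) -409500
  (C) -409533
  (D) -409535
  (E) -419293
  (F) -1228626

-42 * 9751 = -409542
A) -409542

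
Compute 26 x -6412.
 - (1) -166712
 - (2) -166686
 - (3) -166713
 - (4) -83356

26 * -6412 = -166712
1) -166712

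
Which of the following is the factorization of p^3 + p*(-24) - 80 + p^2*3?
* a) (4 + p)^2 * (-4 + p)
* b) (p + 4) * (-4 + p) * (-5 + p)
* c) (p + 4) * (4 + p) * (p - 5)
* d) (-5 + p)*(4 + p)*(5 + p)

We need to factor p^3 + p*(-24) - 80 + p^2*3.
The factored form is (p + 4) * (4 + p) * (p - 5).
c) (p + 4) * (4 + p) * (p - 5)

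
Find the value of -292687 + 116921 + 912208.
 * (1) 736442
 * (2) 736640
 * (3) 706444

First: -292687 + 116921 = -175766
Then: -175766 + 912208 = 736442
1) 736442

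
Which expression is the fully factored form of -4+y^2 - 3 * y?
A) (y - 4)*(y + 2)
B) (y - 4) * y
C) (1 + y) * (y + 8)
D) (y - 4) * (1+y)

We need to factor -4+y^2 - 3 * y.
The factored form is (y - 4) * (1+y).
D) (y - 4) * (1+y)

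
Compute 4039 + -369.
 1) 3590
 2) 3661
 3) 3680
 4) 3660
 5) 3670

4039 + -369 = 3670
5) 3670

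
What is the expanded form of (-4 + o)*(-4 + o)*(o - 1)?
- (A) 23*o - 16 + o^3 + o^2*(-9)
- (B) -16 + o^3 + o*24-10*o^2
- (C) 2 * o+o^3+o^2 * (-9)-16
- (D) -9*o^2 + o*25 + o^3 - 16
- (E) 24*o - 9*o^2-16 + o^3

Expanding (-4 + o)*(-4 + o)*(o - 1):
= 24*o - 9*o^2-16 + o^3
E) 24*o - 9*o^2-16 + o^3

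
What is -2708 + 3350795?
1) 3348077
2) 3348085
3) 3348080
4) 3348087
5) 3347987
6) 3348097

-2708 + 3350795 = 3348087
4) 3348087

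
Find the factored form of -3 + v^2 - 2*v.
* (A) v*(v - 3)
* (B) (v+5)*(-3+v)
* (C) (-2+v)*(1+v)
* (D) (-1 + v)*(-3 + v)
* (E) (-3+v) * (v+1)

We need to factor -3 + v^2 - 2*v.
The factored form is (-3+v) * (v+1).
E) (-3+v) * (v+1)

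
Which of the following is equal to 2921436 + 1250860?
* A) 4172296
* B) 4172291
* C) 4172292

2921436 + 1250860 = 4172296
A) 4172296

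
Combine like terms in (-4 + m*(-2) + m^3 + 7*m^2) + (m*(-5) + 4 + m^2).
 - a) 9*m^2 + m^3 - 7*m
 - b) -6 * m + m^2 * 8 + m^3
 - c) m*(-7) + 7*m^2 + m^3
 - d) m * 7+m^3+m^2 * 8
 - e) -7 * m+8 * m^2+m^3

Adding the polynomials and combining like terms:
(-4 + m*(-2) + m^3 + 7*m^2) + (m*(-5) + 4 + m^2)
= -7 * m+8 * m^2+m^3
e) -7 * m+8 * m^2+m^3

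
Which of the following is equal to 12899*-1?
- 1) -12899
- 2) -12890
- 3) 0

12899 * -1 = -12899
1) -12899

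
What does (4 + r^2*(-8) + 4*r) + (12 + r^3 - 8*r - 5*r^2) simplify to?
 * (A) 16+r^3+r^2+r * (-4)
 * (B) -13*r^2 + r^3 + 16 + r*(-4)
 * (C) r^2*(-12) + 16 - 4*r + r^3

Adding the polynomials and combining like terms:
(4 + r^2*(-8) + 4*r) + (12 + r^3 - 8*r - 5*r^2)
= -13*r^2 + r^3 + 16 + r*(-4)
B) -13*r^2 + r^3 + 16 + r*(-4)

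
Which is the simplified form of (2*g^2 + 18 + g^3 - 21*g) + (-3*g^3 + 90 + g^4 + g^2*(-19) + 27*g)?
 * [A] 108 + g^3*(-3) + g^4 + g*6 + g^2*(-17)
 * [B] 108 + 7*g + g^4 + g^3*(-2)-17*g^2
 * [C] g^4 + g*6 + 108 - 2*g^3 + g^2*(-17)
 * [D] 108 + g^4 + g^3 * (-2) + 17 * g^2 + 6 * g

Adding the polynomials and combining like terms:
(2*g^2 + 18 + g^3 - 21*g) + (-3*g^3 + 90 + g^4 + g^2*(-19) + 27*g)
= g^4 + g*6 + 108 - 2*g^3 + g^2*(-17)
C) g^4 + g*6 + 108 - 2*g^3 + g^2*(-17)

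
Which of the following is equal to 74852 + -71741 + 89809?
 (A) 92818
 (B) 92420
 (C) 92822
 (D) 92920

First: 74852 + -71741 = 3111
Then: 3111 + 89809 = 92920
D) 92920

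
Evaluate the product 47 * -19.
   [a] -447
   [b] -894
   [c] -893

47 * -19 = -893
c) -893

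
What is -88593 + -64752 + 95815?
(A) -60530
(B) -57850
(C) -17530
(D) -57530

First: -88593 + -64752 = -153345
Then: -153345 + 95815 = -57530
D) -57530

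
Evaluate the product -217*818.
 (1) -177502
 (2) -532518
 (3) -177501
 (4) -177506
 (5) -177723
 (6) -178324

-217 * 818 = -177506
4) -177506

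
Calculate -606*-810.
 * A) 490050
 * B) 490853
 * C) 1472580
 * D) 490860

-606 * -810 = 490860
D) 490860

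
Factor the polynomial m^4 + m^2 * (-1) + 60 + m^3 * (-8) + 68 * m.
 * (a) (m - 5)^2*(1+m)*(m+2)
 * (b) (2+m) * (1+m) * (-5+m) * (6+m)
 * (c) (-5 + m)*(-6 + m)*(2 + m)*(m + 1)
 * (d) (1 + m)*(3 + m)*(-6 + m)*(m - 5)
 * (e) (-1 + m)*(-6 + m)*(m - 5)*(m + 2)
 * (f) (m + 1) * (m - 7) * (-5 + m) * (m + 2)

We need to factor m^4 + m^2 * (-1) + 60 + m^3 * (-8) + 68 * m.
The factored form is (-5 + m)*(-6 + m)*(2 + m)*(m + 1).
c) (-5 + m)*(-6 + m)*(2 + m)*(m + 1)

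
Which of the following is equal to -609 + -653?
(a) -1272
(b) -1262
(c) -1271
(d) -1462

-609 + -653 = -1262
b) -1262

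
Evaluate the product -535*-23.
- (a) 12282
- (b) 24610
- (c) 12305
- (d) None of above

-535 * -23 = 12305
c) 12305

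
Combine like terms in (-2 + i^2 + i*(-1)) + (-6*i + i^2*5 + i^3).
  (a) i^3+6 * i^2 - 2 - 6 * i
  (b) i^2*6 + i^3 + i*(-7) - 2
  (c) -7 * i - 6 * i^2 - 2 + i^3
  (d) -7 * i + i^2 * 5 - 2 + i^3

Adding the polynomials and combining like terms:
(-2 + i^2 + i*(-1)) + (-6*i + i^2*5 + i^3)
= i^2*6 + i^3 + i*(-7) - 2
b) i^2*6 + i^3 + i*(-7) - 2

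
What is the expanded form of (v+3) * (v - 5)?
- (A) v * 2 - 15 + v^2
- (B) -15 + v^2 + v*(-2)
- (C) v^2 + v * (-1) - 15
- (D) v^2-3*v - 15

Expanding (v+3) * (v - 5):
= -15 + v^2 + v*(-2)
B) -15 + v^2 + v*(-2)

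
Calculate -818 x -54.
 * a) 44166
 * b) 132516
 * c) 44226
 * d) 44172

-818 * -54 = 44172
d) 44172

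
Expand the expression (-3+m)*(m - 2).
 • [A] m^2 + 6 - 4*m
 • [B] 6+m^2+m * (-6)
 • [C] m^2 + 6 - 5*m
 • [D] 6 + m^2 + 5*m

Expanding (-3+m)*(m - 2):
= m^2 + 6 - 5*m
C) m^2 + 6 - 5*m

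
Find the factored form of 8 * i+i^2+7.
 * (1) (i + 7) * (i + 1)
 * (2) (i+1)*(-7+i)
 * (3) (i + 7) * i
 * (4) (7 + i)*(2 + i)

We need to factor 8 * i+i^2+7.
The factored form is (i + 7) * (i + 1).
1) (i + 7) * (i + 1)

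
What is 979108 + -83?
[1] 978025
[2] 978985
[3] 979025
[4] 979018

979108 + -83 = 979025
3) 979025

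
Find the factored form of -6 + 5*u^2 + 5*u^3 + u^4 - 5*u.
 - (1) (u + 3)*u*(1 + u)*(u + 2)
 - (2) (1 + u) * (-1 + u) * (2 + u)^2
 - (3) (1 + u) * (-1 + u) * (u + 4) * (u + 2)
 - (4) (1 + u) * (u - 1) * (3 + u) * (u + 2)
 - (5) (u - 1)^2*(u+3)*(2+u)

We need to factor -6 + 5*u^2 + 5*u^3 + u^4 - 5*u.
The factored form is (1 + u) * (u - 1) * (3 + u) * (u + 2).
4) (1 + u) * (u - 1) * (3 + u) * (u + 2)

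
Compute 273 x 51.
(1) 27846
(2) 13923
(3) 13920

273 * 51 = 13923
2) 13923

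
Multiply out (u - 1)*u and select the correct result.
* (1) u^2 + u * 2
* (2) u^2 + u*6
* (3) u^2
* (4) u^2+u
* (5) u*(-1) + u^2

Expanding (u - 1)*u:
= u*(-1) + u^2
5) u*(-1) + u^2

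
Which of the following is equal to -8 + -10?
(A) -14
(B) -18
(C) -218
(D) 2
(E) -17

-8 + -10 = -18
B) -18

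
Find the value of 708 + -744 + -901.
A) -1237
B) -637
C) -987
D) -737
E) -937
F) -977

First: 708 + -744 = -36
Then: -36 + -901 = -937
E) -937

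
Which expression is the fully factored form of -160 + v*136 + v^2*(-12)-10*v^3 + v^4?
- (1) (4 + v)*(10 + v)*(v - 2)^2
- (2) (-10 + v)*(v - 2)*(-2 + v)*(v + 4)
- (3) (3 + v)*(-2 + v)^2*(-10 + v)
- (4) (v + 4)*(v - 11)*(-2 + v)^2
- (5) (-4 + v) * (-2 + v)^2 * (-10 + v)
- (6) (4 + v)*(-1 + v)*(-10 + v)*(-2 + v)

We need to factor -160 + v*136 + v^2*(-12)-10*v^3 + v^4.
The factored form is (-10 + v)*(v - 2)*(-2 + v)*(v + 4).
2) (-10 + v)*(v - 2)*(-2 + v)*(v + 4)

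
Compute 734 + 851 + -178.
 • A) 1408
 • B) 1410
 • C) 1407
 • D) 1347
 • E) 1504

First: 734 + 851 = 1585
Then: 1585 + -178 = 1407
C) 1407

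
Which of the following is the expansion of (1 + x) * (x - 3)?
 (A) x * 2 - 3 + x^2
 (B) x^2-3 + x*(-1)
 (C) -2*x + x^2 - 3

Expanding (1 + x) * (x - 3):
= -2*x + x^2 - 3
C) -2*x + x^2 - 3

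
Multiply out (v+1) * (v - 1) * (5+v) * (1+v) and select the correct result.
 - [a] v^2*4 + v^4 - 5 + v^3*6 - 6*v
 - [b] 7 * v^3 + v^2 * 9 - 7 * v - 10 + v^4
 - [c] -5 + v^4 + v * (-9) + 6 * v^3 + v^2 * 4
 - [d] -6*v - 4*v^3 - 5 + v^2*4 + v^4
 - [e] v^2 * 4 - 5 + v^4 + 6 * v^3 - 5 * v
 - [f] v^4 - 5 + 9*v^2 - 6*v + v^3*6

Expanding (v+1) * (v - 1) * (5+v) * (1+v):
= v^2*4 + v^4 - 5 + v^3*6 - 6*v
a) v^2*4 + v^4 - 5 + v^3*6 - 6*v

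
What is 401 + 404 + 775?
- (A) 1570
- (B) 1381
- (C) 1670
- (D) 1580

First: 401 + 404 = 805
Then: 805 + 775 = 1580
D) 1580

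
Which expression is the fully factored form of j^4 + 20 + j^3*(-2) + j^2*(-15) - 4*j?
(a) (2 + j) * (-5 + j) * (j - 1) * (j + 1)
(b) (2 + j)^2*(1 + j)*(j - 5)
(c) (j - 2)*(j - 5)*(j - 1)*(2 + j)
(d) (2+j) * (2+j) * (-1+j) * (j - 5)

We need to factor j^4 + 20 + j^3*(-2) + j^2*(-15) - 4*j.
The factored form is (2+j) * (2+j) * (-1+j) * (j - 5).
d) (2+j) * (2+j) * (-1+j) * (j - 5)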